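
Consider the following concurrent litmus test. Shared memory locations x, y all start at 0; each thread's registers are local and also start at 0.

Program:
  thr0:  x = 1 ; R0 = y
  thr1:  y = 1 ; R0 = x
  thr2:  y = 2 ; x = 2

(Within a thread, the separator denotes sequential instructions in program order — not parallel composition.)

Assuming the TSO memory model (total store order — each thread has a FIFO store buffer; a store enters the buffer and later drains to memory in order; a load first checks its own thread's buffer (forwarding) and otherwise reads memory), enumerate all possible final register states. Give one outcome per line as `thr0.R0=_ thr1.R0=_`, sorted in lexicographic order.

outcome vector order: (thr0.R0,thr1.R0)
|TSO outcomes| = 9

thr0.R0=0 thr1.R0=0
thr0.R0=0 thr1.R0=1
thr0.R0=0 thr1.R0=2
thr0.R0=1 thr1.R0=0
thr0.R0=1 thr1.R0=1
thr0.R0=1 thr1.R0=2
thr0.R0=2 thr1.R0=0
thr0.R0=2 thr1.R0=1
thr0.R0=2 thr1.R0=2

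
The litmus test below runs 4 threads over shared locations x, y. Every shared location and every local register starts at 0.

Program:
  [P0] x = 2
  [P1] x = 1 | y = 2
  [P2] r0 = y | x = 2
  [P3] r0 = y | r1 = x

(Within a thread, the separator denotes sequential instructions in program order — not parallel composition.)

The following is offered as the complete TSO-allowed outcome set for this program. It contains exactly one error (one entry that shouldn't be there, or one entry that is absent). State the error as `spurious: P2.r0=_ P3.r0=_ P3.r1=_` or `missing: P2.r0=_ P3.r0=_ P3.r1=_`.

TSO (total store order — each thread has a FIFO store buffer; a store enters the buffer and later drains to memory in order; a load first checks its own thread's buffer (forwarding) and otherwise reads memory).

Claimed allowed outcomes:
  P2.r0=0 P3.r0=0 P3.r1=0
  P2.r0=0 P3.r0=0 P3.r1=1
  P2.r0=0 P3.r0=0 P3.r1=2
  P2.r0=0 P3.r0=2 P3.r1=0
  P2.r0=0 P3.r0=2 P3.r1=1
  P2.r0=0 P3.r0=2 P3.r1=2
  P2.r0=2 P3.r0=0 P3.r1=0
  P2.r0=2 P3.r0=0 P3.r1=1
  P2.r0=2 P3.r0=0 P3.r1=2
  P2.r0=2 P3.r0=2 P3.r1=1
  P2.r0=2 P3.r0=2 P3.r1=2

spurious: P2.r0=0 P3.r0=2 P3.r1=0

outcome vector order: (P2.r0,P3.r0,P3.r1)
[TSO] allowed = {0/0/0; 0/0/1; 0/0/2; 0/2/1; 0/2/2; 2/0/0; 2/0/1; 2/0/2; 2/2/1; 2/2/2}
claimed∖TSO = {0/2/0}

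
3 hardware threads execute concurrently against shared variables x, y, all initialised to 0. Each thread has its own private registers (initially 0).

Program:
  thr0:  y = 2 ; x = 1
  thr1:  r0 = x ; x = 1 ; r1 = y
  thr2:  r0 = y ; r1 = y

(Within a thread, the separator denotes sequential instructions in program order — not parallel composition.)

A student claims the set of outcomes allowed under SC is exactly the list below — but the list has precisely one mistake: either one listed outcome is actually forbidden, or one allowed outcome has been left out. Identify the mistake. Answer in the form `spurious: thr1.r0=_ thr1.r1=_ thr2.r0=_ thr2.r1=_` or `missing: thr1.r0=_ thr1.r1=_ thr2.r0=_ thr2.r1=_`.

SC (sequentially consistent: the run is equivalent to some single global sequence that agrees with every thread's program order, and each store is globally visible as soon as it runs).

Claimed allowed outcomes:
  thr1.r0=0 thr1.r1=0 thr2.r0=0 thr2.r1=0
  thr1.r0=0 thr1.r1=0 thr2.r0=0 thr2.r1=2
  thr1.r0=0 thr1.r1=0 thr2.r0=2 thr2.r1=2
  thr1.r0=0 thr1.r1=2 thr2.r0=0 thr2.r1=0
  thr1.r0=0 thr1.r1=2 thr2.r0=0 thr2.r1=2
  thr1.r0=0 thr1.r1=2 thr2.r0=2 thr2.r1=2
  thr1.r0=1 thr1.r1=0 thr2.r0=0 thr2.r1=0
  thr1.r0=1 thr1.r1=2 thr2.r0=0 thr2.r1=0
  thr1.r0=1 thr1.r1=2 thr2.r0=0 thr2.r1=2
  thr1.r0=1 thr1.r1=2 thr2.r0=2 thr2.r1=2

spurious: thr1.r0=1 thr1.r1=0 thr2.r0=0 thr2.r1=0

outcome vector order: (thr1.r0,thr1.r1,thr2.r0,thr2.r1)
under SC → <0 0 0 0> <0 0 0 2> <0 0 2 2> <0 2 0 0> <0 2 0 2> <0 2 2 2> <1 2 0 0> <1 2 0 2> <1 2 2 2>
claimed∖SC = {<1 0 0 0>}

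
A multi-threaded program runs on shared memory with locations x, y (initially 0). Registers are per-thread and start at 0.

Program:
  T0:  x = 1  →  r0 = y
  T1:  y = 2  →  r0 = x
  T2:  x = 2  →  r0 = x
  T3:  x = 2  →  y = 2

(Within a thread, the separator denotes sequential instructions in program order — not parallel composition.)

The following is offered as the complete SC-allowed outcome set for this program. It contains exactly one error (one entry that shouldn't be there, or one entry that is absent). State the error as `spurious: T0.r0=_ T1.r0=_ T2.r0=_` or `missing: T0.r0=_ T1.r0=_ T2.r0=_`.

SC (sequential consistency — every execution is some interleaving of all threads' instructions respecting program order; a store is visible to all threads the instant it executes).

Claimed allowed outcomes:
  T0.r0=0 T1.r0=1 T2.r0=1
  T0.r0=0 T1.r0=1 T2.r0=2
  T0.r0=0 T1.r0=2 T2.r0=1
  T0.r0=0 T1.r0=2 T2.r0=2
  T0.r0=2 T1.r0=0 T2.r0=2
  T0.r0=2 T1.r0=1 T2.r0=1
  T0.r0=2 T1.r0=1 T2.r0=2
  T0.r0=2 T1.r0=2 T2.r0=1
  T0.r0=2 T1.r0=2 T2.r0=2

outcome vector order: (T0.r0,T1.r0,T2.r0)
under SC → (0,1,1) (0,1,2) (0,2,1) (0,2,2) (2,0,1) (2,0,2) (2,1,1) (2,1,2) (2,2,1) (2,2,2)
SC∖claimed = {(2,0,1)}

missing: T0.r0=2 T1.r0=0 T2.r0=1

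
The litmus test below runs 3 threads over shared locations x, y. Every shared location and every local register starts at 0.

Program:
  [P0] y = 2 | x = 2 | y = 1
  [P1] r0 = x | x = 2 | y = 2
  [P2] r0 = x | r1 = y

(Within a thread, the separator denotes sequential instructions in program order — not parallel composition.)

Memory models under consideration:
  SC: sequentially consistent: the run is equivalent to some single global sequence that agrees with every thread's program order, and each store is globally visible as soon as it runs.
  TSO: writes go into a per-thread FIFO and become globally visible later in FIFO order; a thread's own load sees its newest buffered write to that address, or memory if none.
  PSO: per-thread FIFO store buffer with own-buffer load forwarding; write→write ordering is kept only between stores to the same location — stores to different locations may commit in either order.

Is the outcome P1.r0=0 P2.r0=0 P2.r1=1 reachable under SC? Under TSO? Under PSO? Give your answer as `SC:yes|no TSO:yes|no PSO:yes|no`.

outcome vector order: (P1.r0,P2.r0,P2.r1)
SC (11): (0,0,0); (0,0,1); (0,0,2); (0,2,0); (0,2,1); (0,2,2); (2,0,0); (2,0,1); (2,0,2); (2,2,1); (2,2,2)
TSO (11): (0,0,0); (0,0,1); (0,0,2); (0,2,0); (0,2,1); (0,2,2); (2,0,0); (2,0,1); (2,0,2); (2,2,1); (2,2,2)
PSO (12): (0,0,0); (0,0,1); (0,0,2); (0,2,0); (0,2,1); (0,2,2); (2,0,0); (2,0,1); (2,0,2); (2,2,0); (2,2,1); (2,2,2)
target (0,0,1) ∈ {SC,TSO,PSO}

SC:yes TSO:yes PSO:yes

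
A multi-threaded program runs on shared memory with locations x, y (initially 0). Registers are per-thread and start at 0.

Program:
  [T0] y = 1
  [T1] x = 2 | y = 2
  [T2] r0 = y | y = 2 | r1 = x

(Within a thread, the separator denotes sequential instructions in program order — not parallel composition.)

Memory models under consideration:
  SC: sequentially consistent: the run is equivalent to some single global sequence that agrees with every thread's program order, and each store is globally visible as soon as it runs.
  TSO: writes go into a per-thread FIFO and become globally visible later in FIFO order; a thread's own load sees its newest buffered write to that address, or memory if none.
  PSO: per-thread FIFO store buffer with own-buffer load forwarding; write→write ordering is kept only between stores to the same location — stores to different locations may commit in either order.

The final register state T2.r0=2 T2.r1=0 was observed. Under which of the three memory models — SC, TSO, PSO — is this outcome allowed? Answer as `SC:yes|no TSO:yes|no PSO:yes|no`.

SC:no TSO:no PSO:yes

outcome vector order: (T2.r0,T2.r1)
[SC] allowed = {(0,0), (0,2), (1,0), (1,2), (2,2)}
[TSO] allowed = {(0,0), (0,2), (1,0), (1,2), (2,2)}
[PSO] allowed = {(0,0), (0,2), (1,0), (1,2), (2,0), (2,2)}
target (2,0) ∈ {PSO}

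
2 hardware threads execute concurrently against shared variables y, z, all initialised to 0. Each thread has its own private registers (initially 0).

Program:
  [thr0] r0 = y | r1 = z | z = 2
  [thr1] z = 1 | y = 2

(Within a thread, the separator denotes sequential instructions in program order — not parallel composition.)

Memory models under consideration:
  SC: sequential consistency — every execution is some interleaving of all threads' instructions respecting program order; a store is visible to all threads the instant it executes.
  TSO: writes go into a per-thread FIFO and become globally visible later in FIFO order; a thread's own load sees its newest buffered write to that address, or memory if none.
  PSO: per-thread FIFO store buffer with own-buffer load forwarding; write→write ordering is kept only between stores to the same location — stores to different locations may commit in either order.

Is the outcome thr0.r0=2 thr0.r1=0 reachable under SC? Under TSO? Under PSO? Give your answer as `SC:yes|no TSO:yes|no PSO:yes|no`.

outcome vector order: (thr0.r0,thr0.r1)
SC: 3 outcomes — {(0,0); (0,1); (2,1)}
TSO: 3 outcomes — {(0,0); (0,1); (2,1)}
PSO: 4 outcomes — {(0,0); (0,1); (2,0); (2,1)}
target (2,0) ∈ {PSO}

SC:no TSO:no PSO:yes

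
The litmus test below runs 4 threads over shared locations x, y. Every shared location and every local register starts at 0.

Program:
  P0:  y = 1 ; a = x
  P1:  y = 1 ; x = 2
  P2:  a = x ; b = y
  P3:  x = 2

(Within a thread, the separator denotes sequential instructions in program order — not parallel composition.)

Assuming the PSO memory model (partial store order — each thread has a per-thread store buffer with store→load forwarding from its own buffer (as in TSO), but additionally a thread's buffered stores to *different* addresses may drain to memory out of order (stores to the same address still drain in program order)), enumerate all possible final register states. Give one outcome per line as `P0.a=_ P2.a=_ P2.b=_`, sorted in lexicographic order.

outcome vector order: (P0.a,P2.a,P2.b)
|PSO outcomes| = 8

P0.a=0 P2.a=0 P2.b=0
P0.a=0 P2.a=0 P2.b=1
P0.a=0 P2.a=2 P2.b=0
P0.a=0 P2.a=2 P2.b=1
P0.a=2 P2.a=0 P2.b=0
P0.a=2 P2.a=0 P2.b=1
P0.a=2 P2.a=2 P2.b=0
P0.a=2 P2.a=2 P2.b=1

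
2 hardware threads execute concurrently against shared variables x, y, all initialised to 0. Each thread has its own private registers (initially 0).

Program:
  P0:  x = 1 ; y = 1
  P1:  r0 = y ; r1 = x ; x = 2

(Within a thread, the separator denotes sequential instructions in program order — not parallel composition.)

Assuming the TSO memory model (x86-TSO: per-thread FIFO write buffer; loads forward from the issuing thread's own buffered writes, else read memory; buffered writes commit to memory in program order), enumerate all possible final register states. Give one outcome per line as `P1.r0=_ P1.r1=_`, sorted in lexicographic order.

P1.r0=0 P1.r1=0
P1.r0=0 P1.r1=1
P1.r0=1 P1.r1=1

outcome vector order: (P1.r0,P1.r1)
|TSO outcomes| = 3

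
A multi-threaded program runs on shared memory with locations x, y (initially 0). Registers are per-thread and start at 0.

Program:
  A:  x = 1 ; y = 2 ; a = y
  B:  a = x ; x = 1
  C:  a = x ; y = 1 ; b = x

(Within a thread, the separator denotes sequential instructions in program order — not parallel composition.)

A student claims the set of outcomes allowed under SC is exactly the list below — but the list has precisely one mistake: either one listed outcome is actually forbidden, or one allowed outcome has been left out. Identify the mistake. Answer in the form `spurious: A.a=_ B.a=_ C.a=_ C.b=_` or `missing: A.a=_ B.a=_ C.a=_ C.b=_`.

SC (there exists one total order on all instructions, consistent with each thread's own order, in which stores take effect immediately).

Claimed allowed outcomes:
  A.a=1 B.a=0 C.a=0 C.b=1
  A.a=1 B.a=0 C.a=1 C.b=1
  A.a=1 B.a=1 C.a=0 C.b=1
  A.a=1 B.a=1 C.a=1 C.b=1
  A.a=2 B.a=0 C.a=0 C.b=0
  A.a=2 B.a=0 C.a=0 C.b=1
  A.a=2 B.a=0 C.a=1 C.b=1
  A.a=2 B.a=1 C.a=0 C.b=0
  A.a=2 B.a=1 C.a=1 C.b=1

missing: A.a=2 B.a=1 C.a=0 C.b=1

outcome vector order: (A.a,B.a,C.a,C.b)
[SC] allowed = {(1,0,0,1); (1,0,1,1); (1,1,0,1); (1,1,1,1); (2,0,0,0); (2,0,0,1); (2,0,1,1); (2,1,0,0); (2,1,0,1); (2,1,1,1)}
SC∖claimed = {(2,1,0,1)}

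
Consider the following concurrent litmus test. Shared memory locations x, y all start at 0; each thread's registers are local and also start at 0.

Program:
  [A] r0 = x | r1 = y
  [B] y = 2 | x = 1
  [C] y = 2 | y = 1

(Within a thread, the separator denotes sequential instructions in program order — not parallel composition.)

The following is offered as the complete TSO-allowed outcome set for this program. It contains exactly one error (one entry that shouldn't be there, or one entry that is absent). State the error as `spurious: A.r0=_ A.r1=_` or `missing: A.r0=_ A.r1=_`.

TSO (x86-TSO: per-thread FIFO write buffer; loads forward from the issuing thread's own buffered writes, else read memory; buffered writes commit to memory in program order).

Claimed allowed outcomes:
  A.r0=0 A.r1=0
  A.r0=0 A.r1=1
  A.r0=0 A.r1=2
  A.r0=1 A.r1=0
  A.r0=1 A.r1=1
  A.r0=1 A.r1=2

spurious: A.r0=1 A.r1=0

outcome vector order: (A.r0,A.r1)
TSO: 5 outcomes — {00, 01, 02, 11, 12}
claimed∖TSO = {10}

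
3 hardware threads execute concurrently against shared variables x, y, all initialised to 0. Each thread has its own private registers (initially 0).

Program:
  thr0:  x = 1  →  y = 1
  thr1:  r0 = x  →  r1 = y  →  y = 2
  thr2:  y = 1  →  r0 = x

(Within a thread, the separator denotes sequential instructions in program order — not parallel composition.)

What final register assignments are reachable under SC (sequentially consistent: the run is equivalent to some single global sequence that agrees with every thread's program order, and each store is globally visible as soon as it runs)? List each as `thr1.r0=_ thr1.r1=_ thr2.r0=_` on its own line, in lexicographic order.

thr1.r0=0 thr1.r1=0 thr2.r0=0
thr1.r0=0 thr1.r1=0 thr2.r0=1
thr1.r0=0 thr1.r1=1 thr2.r0=0
thr1.r0=0 thr1.r1=1 thr2.r0=1
thr1.r0=1 thr1.r1=0 thr2.r0=1
thr1.r0=1 thr1.r1=1 thr2.r0=0
thr1.r0=1 thr1.r1=1 thr2.r0=1

outcome vector order: (thr1.r0,thr1.r1,thr2.r0)
|SC outcomes| = 7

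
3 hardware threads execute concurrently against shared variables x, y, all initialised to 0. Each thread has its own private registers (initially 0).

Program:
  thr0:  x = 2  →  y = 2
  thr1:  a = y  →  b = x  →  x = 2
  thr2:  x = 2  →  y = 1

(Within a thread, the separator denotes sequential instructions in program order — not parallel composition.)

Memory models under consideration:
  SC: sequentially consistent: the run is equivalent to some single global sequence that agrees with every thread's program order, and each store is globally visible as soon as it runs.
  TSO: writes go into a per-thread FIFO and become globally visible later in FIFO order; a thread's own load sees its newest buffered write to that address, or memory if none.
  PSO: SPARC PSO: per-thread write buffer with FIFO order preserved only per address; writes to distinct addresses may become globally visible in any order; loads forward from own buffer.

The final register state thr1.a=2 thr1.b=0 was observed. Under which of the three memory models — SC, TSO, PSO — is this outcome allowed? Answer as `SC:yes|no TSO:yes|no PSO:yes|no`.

outcome vector order: (thr1.a,thr1.b)
SC (4): 00, 02, 12, 22
TSO (4): 00, 02, 12, 22
PSO (6): 00, 02, 10, 12, 20, 22
target 20 ∈ {PSO}

SC:no TSO:no PSO:yes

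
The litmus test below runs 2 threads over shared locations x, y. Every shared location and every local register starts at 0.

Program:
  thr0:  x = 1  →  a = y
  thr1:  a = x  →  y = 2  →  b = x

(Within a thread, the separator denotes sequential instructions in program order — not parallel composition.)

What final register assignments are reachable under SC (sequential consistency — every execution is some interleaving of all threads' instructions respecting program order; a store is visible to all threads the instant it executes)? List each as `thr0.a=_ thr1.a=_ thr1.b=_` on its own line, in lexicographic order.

outcome vector order: (thr0.a,thr1.a,thr1.b)
|SC outcomes| = 5

thr0.a=0 thr1.a=0 thr1.b=1
thr0.a=0 thr1.a=1 thr1.b=1
thr0.a=2 thr1.a=0 thr1.b=0
thr0.a=2 thr1.a=0 thr1.b=1
thr0.a=2 thr1.a=1 thr1.b=1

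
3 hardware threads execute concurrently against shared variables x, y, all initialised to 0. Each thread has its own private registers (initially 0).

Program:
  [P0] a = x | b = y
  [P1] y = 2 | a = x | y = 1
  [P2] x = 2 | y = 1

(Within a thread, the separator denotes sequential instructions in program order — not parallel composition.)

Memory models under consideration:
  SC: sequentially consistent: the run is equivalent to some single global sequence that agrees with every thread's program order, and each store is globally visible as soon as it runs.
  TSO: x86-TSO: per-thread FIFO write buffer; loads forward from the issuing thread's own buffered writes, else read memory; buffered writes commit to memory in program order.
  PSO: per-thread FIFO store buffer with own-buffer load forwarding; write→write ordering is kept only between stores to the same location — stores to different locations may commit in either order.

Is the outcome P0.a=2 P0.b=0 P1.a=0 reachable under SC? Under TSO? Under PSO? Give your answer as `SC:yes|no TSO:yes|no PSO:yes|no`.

SC:no TSO:yes PSO:yes

outcome vector order: (P0.a,P0.b,P1.a)
SC (11): <0 0 0>, <0 0 2>, <0 1 0>, <0 1 2>, <0 2 0>, <0 2 2>, <2 0 2>, <2 1 0>, <2 1 2>, <2 2 0>, <2 2 2>
TSO (12): <0 0 0>, <0 0 2>, <0 1 0>, <0 1 2>, <0 2 0>, <0 2 2>, <2 0 0>, <2 0 2>, <2 1 0>, <2 1 2>, <2 2 0>, <2 2 2>
PSO (12): <0 0 0>, <0 0 2>, <0 1 0>, <0 1 2>, <0 2 0>, <0 2 2>, <2 0 0>, <2 0 2>, <2 1 0>, <2 1 2>, <2 2 0>, <2 2 2>
target <2 0 0> ∈ {TSO,PSO}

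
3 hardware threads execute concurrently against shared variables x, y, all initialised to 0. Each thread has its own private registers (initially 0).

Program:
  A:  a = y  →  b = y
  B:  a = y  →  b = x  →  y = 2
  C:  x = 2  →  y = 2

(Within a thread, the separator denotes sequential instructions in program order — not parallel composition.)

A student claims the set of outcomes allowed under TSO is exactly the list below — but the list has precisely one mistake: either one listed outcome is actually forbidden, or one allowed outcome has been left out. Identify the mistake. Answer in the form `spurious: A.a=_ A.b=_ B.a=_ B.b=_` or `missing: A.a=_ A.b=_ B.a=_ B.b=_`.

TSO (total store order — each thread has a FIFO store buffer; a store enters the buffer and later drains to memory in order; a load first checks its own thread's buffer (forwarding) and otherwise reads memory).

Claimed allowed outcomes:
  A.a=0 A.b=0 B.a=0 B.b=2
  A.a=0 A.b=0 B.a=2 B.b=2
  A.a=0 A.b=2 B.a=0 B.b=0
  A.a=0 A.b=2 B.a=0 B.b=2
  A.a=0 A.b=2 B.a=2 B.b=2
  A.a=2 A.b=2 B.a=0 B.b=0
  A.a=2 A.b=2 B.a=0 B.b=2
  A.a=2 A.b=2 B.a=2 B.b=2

missing: A.a=0 A.b=0 B.a=0 B.b=0

outcome vector order: (A.a,A.b,B.a,B.b)
TSO (9): 0000, 0002, 0022, 0200, 0202, 0222, 2200, 2202, 2222
TSO∖claimed = {0000}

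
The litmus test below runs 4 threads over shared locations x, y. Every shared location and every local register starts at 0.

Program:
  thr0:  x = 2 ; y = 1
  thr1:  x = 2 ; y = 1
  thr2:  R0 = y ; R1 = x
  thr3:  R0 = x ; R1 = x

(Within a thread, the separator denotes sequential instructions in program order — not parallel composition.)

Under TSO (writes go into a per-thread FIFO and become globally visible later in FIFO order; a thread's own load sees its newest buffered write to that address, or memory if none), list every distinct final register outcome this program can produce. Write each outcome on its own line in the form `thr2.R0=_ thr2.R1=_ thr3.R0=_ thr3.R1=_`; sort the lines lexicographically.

outcome vector order: (thr2.R0,thr2.R1,thr3.R0,thr3.R1)
|TSO outcomes| = 9

thr2.R0=0 thr2.R1=0 thr3.R0=0 thr3.R1=0
thr2.R0=0 thr2.R1=0 thr3.R0=0 thr3.R1=2
thr2.R0=0 thr2.R1=0 thr3.R0=2 thr3.R1=2
thr2.R0=0 thr2.R1=2 thr3.R0=0 thr3.R1=0
thr2.R0=0 thr2.R1=2 thr3.R0=0 thr3.R1=2
thr2.R0=0 thr2.R1=2 thr3.R0=2 thr3.R1=2
thr2.R0=1 thr2.R1=2 thr3.R0=0 thr3.R1=0
thr2.R0=1 thr2.R1=2 thr3.R0=0 thr3.R1=2
thr2.R0=1 thr2.R1=2 thr3.R0=2 thr3.R1=2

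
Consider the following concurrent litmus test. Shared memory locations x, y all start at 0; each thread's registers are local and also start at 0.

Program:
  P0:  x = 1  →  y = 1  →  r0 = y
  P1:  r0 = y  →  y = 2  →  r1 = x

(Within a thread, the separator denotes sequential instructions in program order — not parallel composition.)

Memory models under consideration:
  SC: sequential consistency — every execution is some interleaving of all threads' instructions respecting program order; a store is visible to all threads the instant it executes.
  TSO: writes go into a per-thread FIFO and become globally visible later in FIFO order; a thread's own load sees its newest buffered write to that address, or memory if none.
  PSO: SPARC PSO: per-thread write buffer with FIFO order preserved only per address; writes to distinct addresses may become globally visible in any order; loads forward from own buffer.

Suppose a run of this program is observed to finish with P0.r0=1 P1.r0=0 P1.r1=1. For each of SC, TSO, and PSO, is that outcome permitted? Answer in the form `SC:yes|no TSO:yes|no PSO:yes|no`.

outcome vector order: (P0.r0,P1.r0,P1.r1)
[SC] allowed = {1/0/0; 1/0/1; 1/1/1; 2/0/1; 2/1/1}
[TSO] allowed = {1/0/0; 1/0/1; 1/1/1; 2/0/0; 2/0/1; 2/1/1}
[PSO] allowed = {1/0/0; 1/0/1; 1/1/0; 1/1/1; 2/0/0; 2/0/1; 2/1/0; 2/1/1}
target 1/0/1 ∈ {SC,TSO,PSO}

SC:yes TSO:yes PSO:yes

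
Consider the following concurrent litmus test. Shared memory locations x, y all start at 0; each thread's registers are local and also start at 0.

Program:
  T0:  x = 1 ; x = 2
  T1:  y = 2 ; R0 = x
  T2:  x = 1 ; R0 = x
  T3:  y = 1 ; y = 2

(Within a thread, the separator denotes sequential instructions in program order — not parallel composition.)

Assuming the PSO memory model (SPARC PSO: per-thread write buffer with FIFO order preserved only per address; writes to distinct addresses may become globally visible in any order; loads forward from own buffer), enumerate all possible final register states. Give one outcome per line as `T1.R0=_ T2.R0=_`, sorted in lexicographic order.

T1.R0=0 T2.R0=1
T1.R0=0 T2.R0=2
T1.R0=1 T2.R0=1
T1.R0=1 T2.R0=2
T1.R0=2 T2.R0=1
T1.R0=2 T2.R0=2

outcome vector order: (T1.R0,T2.R0)
|PSO outcomes| = 6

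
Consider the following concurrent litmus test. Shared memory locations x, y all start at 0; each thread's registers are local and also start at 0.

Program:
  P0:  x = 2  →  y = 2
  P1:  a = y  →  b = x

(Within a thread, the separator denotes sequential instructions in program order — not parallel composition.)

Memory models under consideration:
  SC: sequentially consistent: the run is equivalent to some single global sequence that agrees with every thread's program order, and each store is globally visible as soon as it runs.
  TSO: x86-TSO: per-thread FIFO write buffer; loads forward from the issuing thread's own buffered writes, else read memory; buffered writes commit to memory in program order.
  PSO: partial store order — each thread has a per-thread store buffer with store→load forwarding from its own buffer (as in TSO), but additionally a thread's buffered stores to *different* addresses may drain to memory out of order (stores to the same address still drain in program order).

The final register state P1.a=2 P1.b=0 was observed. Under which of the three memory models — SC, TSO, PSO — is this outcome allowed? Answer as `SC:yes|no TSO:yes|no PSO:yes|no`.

outcome vector order: (P1.a,P1.b)
SC (3): 0/0, 0/2, 2/2
TSO (3): 0/0, 0/2, 2/2
PSO (4): 0/0, 0/2, 2/0, 2/2
target 2/0 ∈ {PSO}

SC:no TSO:no PSO:yes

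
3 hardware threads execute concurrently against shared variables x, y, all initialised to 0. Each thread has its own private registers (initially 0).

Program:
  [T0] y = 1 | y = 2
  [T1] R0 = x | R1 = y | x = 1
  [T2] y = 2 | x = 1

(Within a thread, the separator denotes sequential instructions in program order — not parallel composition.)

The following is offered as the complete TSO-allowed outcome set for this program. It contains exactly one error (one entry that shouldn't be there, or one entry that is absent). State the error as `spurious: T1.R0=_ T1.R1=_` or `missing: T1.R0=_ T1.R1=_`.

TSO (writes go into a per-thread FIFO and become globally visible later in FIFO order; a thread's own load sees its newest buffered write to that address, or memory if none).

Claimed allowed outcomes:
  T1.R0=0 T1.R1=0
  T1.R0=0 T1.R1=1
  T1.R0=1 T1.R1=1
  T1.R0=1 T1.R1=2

outcome vector order: (T1.R0,T1.R1)
TSO (5): <0 0>; <0 1>; <0 2>; <1 1>; <1 2>
TSO∖claimed = {<0 2>}

missing: T1.R0=0 T1.R1=2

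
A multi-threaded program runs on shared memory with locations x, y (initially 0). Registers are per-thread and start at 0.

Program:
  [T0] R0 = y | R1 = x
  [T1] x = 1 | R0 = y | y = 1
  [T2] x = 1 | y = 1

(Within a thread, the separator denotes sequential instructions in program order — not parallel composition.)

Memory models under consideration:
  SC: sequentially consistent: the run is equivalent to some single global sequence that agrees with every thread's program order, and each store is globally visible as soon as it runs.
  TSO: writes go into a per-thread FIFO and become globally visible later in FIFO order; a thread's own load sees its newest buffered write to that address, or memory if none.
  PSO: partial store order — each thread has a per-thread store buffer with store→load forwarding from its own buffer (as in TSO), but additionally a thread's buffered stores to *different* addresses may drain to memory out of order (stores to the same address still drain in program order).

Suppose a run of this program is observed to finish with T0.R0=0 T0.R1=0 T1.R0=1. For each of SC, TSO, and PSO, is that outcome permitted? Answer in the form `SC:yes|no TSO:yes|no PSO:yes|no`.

SC:yes TSO:yes PSO:yes

outcome vector order: (T0.R0,T0.R1,T1.R0)
SC (6): 0/0/0 0/0/1 0/1/0 0/1/1 1/1/0 1/1/1
TSO (6): 0/0/0 0/0/1 0/1/0 0/1/1 1/1/0 1/1/1
PSO (8): 0/0/0 0/0/1 0/1/0 0/1/1 1/0/0 1/0/1 1/1/0 1/1/1
target 0/0/1 ∈ {SC,TSO,PSO}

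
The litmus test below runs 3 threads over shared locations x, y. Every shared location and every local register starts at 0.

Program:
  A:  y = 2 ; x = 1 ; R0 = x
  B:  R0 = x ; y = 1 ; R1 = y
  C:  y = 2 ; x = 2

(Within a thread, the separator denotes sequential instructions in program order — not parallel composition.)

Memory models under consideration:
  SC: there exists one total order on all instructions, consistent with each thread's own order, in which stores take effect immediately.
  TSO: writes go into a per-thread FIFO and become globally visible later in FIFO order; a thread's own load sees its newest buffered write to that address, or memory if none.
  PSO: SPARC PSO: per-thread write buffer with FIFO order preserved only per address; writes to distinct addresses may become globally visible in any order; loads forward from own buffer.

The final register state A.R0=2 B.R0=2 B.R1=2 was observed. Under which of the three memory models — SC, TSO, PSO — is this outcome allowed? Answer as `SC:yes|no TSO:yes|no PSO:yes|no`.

SC:no TSO:no PSO:yes

outcome vector order: (A.R0,B.R0,B.R1)
under SC → (1,0,1), (1,0,2), (1,1,1), (1,1,2), (1,2,1), (1,2,2), (2,0,1), (2,0,2), (2,1,1), (2,1,2), (2,2,1)
under TSO → (1,0,1), (1,0,2), (1,1,1), (1,1,2), (1,2,1), (1,2,2), (2,0,1), (2,0,2), (2,1,1), (2,1,2), (2,2,1)
under PSO → (1,0,1), (1,0,2), (1,1,1), (1,1,2), (1,2,1), (1,2,2), (2,0,1), (2,0,2), (2,1,1), (2,1,2), (2,2,1), (2,2,2)
target (2,2,2) ∈ {PSO}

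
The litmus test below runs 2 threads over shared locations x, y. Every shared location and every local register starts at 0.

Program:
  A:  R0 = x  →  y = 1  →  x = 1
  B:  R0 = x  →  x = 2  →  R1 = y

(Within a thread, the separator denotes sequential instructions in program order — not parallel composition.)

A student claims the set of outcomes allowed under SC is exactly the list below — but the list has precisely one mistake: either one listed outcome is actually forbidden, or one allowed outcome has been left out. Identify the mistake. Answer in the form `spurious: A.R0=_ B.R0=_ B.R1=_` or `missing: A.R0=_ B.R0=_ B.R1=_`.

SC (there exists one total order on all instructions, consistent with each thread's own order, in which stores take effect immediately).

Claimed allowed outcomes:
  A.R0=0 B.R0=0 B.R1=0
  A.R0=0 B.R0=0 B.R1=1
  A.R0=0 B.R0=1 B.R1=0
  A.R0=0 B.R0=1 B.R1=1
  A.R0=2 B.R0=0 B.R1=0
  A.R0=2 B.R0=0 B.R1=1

spurious: A.R0=0 B.R0=1 B.R1=0

outcome vector order: (A.R0,B.R0,B.R1)
[SC] allowed = {000; 001; 011; 200; 201}
claimed∖SC = {010}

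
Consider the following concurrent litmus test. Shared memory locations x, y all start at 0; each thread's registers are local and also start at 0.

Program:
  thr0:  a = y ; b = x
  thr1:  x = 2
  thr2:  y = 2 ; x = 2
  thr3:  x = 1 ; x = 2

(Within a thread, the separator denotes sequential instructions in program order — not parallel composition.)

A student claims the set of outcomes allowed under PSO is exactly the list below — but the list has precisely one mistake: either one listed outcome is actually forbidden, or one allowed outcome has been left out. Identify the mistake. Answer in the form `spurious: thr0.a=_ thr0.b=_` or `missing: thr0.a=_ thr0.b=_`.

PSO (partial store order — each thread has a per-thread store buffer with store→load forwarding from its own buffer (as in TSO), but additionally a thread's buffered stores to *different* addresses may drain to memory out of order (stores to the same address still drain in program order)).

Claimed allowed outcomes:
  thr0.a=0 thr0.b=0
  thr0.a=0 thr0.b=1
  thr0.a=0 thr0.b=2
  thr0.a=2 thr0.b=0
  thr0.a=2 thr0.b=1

missing: thr0.a=2 thr0.b=2

outcome vector order: (thr0.a,thr0.b)
PSO: 6 outcomes — {<0 0>, <0 1>, <0 2>, <2 0>, <2 1>, <2 2>}
PSO∖claimed = {<2 2>}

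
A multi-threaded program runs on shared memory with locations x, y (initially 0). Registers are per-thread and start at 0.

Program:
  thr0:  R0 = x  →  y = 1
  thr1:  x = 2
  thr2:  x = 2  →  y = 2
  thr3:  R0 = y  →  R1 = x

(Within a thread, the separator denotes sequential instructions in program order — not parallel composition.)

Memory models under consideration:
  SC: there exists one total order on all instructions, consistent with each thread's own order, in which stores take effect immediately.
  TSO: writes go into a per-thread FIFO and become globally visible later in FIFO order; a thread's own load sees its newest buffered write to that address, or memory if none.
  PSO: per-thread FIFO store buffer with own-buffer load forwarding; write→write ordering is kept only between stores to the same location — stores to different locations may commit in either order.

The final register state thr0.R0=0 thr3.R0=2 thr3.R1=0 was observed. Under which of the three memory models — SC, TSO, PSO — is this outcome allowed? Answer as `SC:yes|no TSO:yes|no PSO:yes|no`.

SC:no TSO:no PSO:yes

outcome vector order: (thr0.R0,thr3.R0,thr3.R1)
under SC → 000; 002; 010; 012; 022; 200; 202; 212; 222
under TSO → 000; 002; 010; 012; 022; 200; 202; 212; 222
under PSO → 000; 002; 010; 012; 020; 022; 200; 202; 212; 220; 222
target 020 ∈ {PSO}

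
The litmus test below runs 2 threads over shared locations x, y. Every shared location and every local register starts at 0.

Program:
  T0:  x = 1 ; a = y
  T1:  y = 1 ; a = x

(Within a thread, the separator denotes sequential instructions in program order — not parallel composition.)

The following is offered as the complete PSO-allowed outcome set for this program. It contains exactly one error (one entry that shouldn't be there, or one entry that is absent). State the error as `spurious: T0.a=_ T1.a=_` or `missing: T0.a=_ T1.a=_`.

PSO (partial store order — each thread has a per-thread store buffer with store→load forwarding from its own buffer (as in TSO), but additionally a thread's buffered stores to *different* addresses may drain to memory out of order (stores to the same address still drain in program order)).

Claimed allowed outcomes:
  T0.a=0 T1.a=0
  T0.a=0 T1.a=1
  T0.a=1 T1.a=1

missing: T0.a=1 T1.a=0

outcome vector order: (T0.a,T1.a)
under PSO → (0,0), (0,1), (1,0), (1,1)
PSO∖claimed = {(1,0)}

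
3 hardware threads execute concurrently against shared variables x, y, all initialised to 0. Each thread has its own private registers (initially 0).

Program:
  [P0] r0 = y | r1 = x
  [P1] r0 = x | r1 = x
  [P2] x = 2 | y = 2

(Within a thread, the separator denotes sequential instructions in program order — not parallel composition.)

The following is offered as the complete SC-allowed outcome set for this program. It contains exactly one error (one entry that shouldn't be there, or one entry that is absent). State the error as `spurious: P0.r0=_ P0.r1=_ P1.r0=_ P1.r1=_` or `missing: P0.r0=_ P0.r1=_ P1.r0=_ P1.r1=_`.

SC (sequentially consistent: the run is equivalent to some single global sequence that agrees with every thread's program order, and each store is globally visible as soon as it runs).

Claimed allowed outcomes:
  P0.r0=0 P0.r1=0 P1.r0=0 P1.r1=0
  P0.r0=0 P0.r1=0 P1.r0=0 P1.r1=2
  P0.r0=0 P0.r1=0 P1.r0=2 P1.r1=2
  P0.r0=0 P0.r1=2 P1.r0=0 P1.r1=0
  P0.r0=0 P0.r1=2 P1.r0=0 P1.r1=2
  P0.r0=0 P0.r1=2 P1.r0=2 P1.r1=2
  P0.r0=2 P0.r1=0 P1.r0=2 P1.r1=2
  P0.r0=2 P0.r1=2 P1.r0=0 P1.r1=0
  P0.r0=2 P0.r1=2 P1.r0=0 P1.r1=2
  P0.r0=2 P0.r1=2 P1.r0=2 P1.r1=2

outcome vector order: (P0.r0,P0.r1,P1.r0,P1.r1)
SC (9): <0 0 0 0> <0 0 0 2> <0 0 2 2> <0 2 0 0> <0 2 0 2> <0 2 2 2> <2 2 0 0> <2 2 0 2> <2 2 2 2>
claimed∖SC = {<2 0 2 2>}

spurious: P0.r0=2 P0.r1=0 P1.r0=2 P1.r1=2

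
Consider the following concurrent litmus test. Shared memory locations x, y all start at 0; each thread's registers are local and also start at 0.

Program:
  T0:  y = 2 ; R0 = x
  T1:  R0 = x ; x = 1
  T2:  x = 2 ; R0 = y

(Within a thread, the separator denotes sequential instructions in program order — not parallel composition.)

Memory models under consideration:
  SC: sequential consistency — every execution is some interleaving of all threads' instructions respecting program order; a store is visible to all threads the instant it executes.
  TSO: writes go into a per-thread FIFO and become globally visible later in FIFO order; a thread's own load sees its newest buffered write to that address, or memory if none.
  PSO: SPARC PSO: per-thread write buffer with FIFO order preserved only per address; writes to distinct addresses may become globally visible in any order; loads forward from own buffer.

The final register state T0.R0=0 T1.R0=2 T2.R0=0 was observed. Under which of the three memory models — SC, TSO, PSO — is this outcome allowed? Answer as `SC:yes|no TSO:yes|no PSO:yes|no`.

outcome vector order: (T0.R0,T1.R0,T2.R0)
SC: 10 outcomes — {0/0/2, 0/2/2, 1/0/0, 1/0/2, 1/2/0, 1/2/2, 2/0/0, 2/0/2, 2/2/0, 2/2/2}
TSO: 12 outcomes — {0/0/0, 0/0/2, 0/2/0, 0/2/2, 1/0/0, 1/0/2, 1/2/0, 1/2/2, 2/0/0, 2/0/2, 2/2/0, 2/2/2}
PSO: 12 outcomes — {0/0/0, 0/0/2, 0/2/0, 0/2/2, 1/0/0, 1/0/2, 1/2/0, 1/2/2, 2/0/0, 2/0/2, 2/2/0, 2/2/2}
target 0/2/0 ∈ {TSO,PSO}

SC:no TSO:yes PSO:yes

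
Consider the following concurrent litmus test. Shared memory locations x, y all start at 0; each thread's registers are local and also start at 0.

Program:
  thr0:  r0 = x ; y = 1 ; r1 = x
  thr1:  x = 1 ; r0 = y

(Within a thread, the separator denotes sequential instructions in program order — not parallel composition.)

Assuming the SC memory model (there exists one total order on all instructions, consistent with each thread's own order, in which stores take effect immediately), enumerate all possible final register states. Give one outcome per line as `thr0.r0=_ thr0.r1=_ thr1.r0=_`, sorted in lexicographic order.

outcome vector order: (thr0.r0,thr0.r1,thr1.r0)
|SC outcomes| = 5

thr0.r0=0 thr0.r1=0 thr1.r0=1
thr0.r0=0 thr0.r1=1 thr1.r0=0
thr0.r0=0 thr0.r1=1 thr1.r0=1
thr0.r0=1 thr0.r1=1 thr1.r0=0
thr0.r0=1 thr0.r1=1 thr1.r0=1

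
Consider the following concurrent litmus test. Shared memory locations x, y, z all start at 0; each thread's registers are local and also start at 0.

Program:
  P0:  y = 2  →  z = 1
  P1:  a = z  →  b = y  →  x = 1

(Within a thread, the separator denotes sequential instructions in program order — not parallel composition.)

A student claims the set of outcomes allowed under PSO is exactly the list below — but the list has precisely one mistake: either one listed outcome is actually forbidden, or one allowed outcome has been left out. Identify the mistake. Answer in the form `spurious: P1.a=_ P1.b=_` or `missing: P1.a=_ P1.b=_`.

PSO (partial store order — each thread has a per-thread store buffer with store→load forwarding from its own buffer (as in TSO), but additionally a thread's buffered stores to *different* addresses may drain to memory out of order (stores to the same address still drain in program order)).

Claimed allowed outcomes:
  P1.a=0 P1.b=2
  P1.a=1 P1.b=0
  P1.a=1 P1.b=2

outcome vector order: (P1.a,P1.b)
PSO: 4 outcomes — {0/0 0/2 1/0 1/2}
PSO∖claimed = {0/0}

missing: P1.a=0 P1.b=0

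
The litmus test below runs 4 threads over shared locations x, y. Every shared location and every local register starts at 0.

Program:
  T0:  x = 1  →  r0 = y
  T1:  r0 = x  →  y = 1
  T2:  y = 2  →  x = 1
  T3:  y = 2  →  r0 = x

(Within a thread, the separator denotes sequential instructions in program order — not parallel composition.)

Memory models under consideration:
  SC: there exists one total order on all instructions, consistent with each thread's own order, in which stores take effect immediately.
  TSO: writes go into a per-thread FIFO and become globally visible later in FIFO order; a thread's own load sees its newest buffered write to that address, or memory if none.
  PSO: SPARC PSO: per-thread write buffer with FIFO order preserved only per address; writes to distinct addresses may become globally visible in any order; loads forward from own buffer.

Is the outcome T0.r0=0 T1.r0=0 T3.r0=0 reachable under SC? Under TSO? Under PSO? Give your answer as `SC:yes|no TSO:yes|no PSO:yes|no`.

outcome vector order: (T0.r0,T1.r0,T3.r0)
under SC → (0,0,1); (0,1,1); (1,0,0); (1,0,1); (1,1,0); (1,1,1); (2,0,0); (2,0,1); (2,1,0); (2,1,1)
under TSO → (0,0,0); (0,0,1); (0,1,0); (0,1,1); (1,0,0); (1,0,1); (1,1,0); (1,1,1); (2,0,0); (2,0,1); (2,1,0); (2,1,1)
under PSO → (0,0,0); (0,0,1); (0,1,0); (0,1,1); (1,0,0); (1,0,1); (1,1,0); (1,1,1); (2,0,0); (2,0,1); (2,1,0); (2,1,1)
target (0,0,0) ∈ {TSO,PSO}

SC:no TSO:yes PSO:yes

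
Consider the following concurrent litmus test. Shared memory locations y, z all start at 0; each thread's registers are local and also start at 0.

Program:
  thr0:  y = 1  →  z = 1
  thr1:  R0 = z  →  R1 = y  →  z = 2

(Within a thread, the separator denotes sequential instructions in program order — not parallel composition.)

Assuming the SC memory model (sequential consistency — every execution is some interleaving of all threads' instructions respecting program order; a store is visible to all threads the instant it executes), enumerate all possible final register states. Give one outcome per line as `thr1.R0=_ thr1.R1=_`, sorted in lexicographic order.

outcome vector order: (thr1.R0,thr1.R1)
|SC outcomes| = 3

thr1.R0=0 thr1.R1=0
thr1.R0=0 thr1.R1=1
thr1.R0=1 thr1.R1=1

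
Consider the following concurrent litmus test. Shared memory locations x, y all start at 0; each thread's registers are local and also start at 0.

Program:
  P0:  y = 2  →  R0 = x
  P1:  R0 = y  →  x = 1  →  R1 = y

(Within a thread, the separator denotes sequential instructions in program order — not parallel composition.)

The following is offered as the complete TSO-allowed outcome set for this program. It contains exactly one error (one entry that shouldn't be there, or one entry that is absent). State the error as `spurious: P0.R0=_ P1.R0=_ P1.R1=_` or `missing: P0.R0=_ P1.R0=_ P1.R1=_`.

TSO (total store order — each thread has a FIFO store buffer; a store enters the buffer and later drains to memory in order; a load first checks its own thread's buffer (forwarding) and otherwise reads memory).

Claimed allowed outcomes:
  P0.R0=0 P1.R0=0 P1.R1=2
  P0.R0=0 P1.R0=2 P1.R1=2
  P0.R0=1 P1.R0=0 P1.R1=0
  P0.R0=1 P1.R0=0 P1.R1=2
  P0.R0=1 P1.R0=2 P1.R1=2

missing: P0.R0=0 P1.R0=0 P1.R1=0

outcome vector order: (P0.R0,P1.R0,P1.R1)
[TSO] allowed = {(0,0,0), (0,0,2), (0,2,2), (1,0,0), (1,0,2), (1,2,2)}
TSO∖claimed = {(0,0,0)}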